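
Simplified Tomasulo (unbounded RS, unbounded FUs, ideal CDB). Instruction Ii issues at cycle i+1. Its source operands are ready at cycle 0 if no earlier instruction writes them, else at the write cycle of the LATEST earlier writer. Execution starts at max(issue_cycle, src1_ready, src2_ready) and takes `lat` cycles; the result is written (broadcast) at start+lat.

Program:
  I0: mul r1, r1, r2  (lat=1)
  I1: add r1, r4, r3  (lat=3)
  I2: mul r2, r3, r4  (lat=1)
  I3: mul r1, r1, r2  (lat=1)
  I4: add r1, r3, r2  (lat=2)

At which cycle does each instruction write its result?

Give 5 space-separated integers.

Answer: 2 5 4 6 7

Derivation:
I0 mul r1: issue@1 deps=(None,None) exec_start@1 write@2
I1 add r1: issue@2 deps=(None,None) exec_start@2 write@5
I2 mul r2: issue@3 deps=(None,None) exec_start@3 write@4
I3 mul r1: issue@4 deps=(1,2) exec_start@5 write@6
I4 add r1: issue@5 deps=(None,2) exec_start@5 write@7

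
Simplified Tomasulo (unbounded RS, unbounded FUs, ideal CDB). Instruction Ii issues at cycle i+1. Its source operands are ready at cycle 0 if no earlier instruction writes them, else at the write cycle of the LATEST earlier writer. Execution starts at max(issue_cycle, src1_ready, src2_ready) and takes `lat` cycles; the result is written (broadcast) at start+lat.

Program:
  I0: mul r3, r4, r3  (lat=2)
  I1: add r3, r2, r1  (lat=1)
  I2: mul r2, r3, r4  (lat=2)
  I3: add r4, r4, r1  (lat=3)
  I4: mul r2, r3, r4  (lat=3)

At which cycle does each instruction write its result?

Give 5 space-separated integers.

I0 mul r3: issue@1 deps=(None,None) exec_start@1 write@3
I1 add r3: issue@2 deps=(None,None) exec_start@2 write@3
I2 mul r2: issue@3 deps=(1,None) exec_start@3 write@5
I3 add r4: issue@4 deps=(None,None) exec_start@4 write@7
I4 mul r2: issue@5 deps=(1,3) exec_start@7 write@10

Answer: 3 3 5 7 10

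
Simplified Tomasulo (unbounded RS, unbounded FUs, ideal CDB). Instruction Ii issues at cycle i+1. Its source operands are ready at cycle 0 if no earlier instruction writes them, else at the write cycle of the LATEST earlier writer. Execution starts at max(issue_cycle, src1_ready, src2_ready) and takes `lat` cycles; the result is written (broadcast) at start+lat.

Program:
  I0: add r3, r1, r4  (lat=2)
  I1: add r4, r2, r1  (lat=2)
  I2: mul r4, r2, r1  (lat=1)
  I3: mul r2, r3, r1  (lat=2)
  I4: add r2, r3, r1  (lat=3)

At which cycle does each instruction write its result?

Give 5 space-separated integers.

I0 add r3: issue@1 deps=(None,None) exec_start@1 write@3
I1 add r4: issue@2 deps=(None,None) exec_start@2 write@4
I2 mul r4: issue@3 deps=(None,None) exec_start@3 write@4
I3 mul r2: issue@4 deps=(0,None) exec_start@4 write@6
I4 add r2: issue@5 deps=(0,None) exec_start@5 write@8

Answer: 3 4 4 6 8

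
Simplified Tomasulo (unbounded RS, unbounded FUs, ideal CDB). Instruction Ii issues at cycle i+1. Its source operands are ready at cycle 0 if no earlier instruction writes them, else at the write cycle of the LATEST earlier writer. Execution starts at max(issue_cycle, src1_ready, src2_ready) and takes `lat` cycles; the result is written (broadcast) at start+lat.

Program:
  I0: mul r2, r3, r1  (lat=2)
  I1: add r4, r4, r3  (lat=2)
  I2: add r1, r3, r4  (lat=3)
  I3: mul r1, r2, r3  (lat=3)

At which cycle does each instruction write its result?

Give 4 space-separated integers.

I0 mul r2: issue@1 deps=(None,None) exec_start@1 write@3
I1 add r4: issue@2 deps=(None,None) exec_start@2 write@4
I2 add r1: issue@3 deps=(None,1) exec_start@4 write@7
I3 mul r1: issue@4 deps=(0,None) exec_start@4 write@7

Answer: 3 4 7 7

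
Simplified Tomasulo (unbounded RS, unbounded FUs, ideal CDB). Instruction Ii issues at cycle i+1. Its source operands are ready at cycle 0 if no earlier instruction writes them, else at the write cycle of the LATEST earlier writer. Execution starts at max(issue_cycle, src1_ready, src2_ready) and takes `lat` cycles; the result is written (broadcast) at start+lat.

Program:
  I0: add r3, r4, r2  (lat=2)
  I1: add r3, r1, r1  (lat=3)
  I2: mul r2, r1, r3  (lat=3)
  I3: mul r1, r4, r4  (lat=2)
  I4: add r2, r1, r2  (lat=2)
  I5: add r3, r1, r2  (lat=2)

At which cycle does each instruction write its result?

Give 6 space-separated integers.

Answer: 3 5 8 6 10 12

Derivation:
I0 add r3: issue@1 deps=(None,None) exec_start@1 write@3
I1 add r3: issue@2 deps=(None,None) exec_start@2 write@5
I2 mul r2: issue@3 deps=(None,1) exec_start@5 write@8
I3 mul r1: issue@4 deps=(None,None) exec_start@4 write@6
I4 add r2: issue@5 deps=(3,2) exec_start@8 write@10
I5 add r3: issue@6 deps=(3,4) exec_start@10 write@12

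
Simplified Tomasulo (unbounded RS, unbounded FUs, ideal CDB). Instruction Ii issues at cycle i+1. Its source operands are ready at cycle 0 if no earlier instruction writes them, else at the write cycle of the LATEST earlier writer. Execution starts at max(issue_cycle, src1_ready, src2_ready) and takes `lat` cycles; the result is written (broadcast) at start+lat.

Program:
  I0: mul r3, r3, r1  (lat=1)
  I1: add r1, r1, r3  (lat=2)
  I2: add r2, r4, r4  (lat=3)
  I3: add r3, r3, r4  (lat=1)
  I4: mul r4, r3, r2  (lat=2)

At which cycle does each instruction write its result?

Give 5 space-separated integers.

I0 mul r3: issue@1 deps=(None,None) exec_start@1 write@2
I1 add r1: issue@2 deps=(None,0) exec_start@2 write@4
I2 add r2: issue@3 deps=(None,None) exec_start@3 write@6
I3 add r3: issue@4 deps=(0,None) exec_start@4 write@5
I4 mul r4: issue@5 deps=(3,2) exec_start@6 write@8

Answer: 2 4 6 5 8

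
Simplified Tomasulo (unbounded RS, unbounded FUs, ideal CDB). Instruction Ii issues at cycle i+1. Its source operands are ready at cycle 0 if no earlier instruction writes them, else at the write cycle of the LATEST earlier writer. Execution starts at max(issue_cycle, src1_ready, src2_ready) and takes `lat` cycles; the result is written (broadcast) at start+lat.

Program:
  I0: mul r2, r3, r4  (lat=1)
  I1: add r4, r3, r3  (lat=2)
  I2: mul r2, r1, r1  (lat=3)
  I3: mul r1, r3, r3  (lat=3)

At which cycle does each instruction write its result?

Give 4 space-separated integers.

I0 mul r2: issue@1 deps=(None,None) exec_start@1 write@2
I1 add r4: issue@2 deps=(None,None) exec_start@2 write@4
I2 mul r2: issue@3 deps=(None,None) exec_start@3 write@6
I3 mul r1: issue@4 deps=(None,None) exec_start@4 write@7

Answer: 2 4 6 7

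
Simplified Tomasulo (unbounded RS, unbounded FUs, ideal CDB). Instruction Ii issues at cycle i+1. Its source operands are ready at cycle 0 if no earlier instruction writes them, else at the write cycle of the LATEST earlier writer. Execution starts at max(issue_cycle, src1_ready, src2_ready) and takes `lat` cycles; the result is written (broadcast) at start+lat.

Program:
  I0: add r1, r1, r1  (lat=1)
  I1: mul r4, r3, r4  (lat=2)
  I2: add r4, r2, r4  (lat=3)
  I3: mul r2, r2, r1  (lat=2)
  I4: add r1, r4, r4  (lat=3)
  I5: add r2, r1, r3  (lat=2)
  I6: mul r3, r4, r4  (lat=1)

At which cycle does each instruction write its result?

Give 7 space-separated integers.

I0 add r1: issue@1 deps=(None,None) exec_start@1 write@2
I1 mul r4: issue@2 deps=(None,None) exec_start@2 write@4
I2 add r4: issue@3 deps=(None,1) exec_start@4 write@7
I3 mul r2: issue@4 deps=(None,0) exec_start@4 write@6
I4 add r1: issue@5 deps=(2,2) exec_start@7 write@10
I5 add r2: issue@6 deps=(4,None) exec_start@10 write@12
I6 mul r3: issue@7 deps=(2,2) exec_start@7 write@8

Answer: 2 4 7 6 10 12 8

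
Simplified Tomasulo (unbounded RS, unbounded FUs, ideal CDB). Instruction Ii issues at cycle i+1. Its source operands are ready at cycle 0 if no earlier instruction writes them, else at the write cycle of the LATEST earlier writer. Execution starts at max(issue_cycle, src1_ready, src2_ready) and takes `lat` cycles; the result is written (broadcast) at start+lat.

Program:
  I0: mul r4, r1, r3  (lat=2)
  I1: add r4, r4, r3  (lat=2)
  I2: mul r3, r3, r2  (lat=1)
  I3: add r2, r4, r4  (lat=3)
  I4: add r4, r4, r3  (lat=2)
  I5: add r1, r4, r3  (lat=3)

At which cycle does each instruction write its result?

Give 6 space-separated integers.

Answer: 3 5 4 8 7 10

Derivation:
I0 mul r4: issue@1 deps=(None,None) exec_start@1 write@3
I1 add r4: issue@2 deps=(0,None) exec_start@3 write@5
I2 mul r3: issue@3 deps=(None,None) exec_start@3 write@4
I3 add r2: issue@4 deps=(1,1) exec_start@5 write@8
I4 add r4: issue@5 deps=(1,2) exec_start@5 write@7
I5 add r1: issue@6 deps=(4,2) exec_start@7 write@10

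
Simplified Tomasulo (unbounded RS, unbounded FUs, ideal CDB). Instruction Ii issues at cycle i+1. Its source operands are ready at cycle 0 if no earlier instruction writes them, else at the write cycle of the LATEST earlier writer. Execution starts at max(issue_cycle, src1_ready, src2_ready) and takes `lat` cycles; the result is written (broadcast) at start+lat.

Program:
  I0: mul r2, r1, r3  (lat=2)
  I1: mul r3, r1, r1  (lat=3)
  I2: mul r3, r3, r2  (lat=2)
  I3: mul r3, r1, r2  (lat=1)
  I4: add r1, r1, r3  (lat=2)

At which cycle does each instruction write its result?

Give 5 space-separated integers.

I0 mul r2: issue@1 deps=(None,None) exec_start@1 write@3
I1 mul r3: issue@2 deps=(None,None) exec_start@2 write@5
I2 mul r3: issue@3 deps=(1,0) exec_start@5 write@7
I3 mul r3: issue@4 deps=(None,0) exec_start@4 write@5
I4 add r1: issue@5 deps=(None,3) exec_start@5 write@7

Answer: 3 5 7 5 7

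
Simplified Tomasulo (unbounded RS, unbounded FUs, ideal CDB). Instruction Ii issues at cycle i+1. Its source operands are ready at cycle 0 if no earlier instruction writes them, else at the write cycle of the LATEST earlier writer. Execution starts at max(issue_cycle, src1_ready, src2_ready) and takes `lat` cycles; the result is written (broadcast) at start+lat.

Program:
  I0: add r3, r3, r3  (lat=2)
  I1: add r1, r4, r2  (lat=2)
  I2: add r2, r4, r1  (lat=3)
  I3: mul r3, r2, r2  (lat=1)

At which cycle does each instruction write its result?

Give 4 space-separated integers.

I0 add r3: issue@1 deps=(None,None) exec_start@1 write@3
I1 add r1: issue@2 deps=(None,None) exec_start@2 write@4
I2 add r2: issue@3 deps=(None,1) exec_start@4 write@7
I3 mul r3: issue@4 deps=(2,2) exec_start@7 write@8

Answer: 3 4 7 8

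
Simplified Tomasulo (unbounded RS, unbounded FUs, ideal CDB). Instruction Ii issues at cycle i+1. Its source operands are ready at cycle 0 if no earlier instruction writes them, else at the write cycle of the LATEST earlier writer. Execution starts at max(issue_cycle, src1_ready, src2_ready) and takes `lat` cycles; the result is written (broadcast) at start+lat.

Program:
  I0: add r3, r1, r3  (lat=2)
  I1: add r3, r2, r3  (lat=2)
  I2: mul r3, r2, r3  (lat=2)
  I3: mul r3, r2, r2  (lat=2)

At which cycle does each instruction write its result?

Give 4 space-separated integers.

I0 add r3: issue@1 deps=(None,None) exec_start@1 write@3
I1 add r3: issue@2 deps=(None,0) exec_start@3 write@5
I2 mul r3: issue@3 deps=(None,1) exec_start@5 write@7
I3 mul r3: issue@4 deps=(None,None) exec_start@4 write@6

Answer: 3 5 7 6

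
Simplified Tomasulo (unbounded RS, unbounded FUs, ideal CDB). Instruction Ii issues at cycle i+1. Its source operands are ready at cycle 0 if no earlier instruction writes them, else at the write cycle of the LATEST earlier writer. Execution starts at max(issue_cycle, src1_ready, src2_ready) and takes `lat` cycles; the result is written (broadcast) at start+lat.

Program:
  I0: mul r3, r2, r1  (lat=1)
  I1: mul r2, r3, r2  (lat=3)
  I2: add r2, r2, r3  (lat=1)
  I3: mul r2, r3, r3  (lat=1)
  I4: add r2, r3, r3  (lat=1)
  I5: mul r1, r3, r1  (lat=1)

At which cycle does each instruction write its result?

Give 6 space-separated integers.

I0 mul r3: issue@1 deps=(None,None) exec_start@1 write@2
I1 mul r2: issue@2 deps=(0,None) exec_start@2 write@5
I2 add r2: issue@3 deps=(1,0) exec_start@5 write@6
I3 mul r2: issue@4 deps=(0,0) exec_start@4 write@5
I4 add r2: issue@5 deps=(0,0) exec_start@5 write@6
I5 mul r1: issue@6 deps=(0,None) exec_start@6 write@7

Answer: 2 5 6 5 6 7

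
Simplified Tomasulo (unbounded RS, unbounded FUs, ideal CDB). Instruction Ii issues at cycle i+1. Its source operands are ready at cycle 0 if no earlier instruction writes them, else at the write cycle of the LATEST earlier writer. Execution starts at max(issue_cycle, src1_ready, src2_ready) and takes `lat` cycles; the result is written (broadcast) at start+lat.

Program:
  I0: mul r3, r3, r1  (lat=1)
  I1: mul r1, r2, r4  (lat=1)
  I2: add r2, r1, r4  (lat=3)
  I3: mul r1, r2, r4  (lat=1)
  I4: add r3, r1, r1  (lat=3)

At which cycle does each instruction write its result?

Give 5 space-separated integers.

I0 mul r3: issue@1 deps=(None,None) exec_start@1 write@2
I1 mul r1: issue@2 deps=(None,None) exec_start@2 write@3
I2 add r2: issue@3 deps=(1,None) exec_start@3 write@6
I3 mul r1: issue@4 deps=(2,None) exec_start@6 write@7
I4 add r3: issue@5 deps=(3,3) exec_start@7 write@10

Answer: 2 3 6 7 10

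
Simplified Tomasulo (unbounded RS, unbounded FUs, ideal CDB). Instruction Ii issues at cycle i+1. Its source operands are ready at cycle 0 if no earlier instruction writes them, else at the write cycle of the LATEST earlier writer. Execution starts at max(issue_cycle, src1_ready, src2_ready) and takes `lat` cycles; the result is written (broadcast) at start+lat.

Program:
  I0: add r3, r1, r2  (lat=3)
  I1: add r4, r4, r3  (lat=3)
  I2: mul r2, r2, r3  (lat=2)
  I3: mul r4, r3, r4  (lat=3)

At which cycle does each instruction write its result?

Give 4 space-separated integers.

I0 add r3: issue@1 deps=(None,None) exec_start@1 write@4
I1 add r4: issue@2 deps=(None,0) exec_start@4 write@7
I2 mul r2: issue@3 deps=(None,0) exec_start@4 write@6
I3 mul r4: issue@4 deps=(0,1) exec_start@7 write@10

Answer: 4 7 6 10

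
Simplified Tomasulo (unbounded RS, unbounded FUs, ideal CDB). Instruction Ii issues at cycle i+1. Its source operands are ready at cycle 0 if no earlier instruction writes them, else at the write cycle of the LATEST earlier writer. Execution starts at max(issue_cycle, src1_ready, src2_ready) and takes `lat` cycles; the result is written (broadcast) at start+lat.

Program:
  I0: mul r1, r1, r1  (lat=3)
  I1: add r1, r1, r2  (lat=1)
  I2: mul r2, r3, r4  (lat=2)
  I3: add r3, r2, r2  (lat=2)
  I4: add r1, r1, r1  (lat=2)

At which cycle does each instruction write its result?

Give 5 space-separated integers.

I0 mul r1: issue@1 deps=(None,None) exec_start@1 write@4
I1 add r1: issue@2 deps=(0,None) exec_start@4 write@5
I2 mul r2: issue@3 deps=(None,None) exec_start@3 write@5
I3 add r3: issue@4 deps=(2,2) exec_start@5 write@7
I4 add r1: issue@5 deps=(1,1) exec_start@5 write@7

Answer: 4 5 5 7 7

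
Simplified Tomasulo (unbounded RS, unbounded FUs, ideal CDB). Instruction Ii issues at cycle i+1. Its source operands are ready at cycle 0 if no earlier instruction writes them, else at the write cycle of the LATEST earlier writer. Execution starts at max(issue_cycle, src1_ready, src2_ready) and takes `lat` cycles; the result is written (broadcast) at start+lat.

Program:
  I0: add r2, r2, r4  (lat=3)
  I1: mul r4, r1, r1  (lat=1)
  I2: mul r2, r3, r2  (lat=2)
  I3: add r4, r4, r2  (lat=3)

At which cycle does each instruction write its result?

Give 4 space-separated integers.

Answer: 4 3 6 9

Derivation:
I0 add r2: issue@1 deps=(None,None) exec_start@1 write@4
I1 mul r4: issue@2 deps=(None,None) exec_start@2 write@3
I2 mul r2: issue@3 deps=(None,0) exec_start@4 write@6
I3 add r4: issue@4 deps=(1,2) exec_start@6 write@9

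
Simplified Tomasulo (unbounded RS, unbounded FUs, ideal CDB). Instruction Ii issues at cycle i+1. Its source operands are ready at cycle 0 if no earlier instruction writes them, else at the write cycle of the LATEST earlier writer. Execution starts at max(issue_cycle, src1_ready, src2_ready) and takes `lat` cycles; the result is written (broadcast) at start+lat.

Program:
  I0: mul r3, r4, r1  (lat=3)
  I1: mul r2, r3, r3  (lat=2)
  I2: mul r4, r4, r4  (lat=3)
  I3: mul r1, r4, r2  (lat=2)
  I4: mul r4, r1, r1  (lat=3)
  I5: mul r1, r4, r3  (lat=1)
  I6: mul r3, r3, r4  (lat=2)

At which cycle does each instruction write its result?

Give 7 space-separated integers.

I0 mul r3: issue@1 deps=(None,None) exec_start@1 write@4
I1 mul r2: issue@2 deps=(0,0) exec_start@4 write@6
I2 mul r4: issue@3 deps=(None,None) exec_start@3 write@6
I3 mul r1: issue@4 deps=(2,1) exec_start@6 write@8
I4 mul r4: issue@5 deps=(3,3) exec_start@8 write@11
I5 mul r1: issue@6 deps=(4,0) exec_start@11 write@12
I6 mul r3: issue@7 deps=(0,4) exec_start@11 write@13

Answer: 4 6 6 8 11 12 13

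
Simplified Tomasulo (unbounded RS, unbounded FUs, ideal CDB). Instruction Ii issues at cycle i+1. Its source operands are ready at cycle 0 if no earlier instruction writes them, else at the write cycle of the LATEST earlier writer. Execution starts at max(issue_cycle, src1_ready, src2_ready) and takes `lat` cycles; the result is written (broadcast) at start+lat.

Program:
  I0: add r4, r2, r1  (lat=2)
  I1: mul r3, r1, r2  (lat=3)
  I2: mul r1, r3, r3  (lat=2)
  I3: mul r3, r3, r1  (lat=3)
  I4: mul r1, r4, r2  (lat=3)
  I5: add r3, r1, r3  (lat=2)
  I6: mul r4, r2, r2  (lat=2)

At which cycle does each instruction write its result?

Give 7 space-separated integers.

Answer: 3 5 7 10 8 12 9

Derivation:
I0 add r4: issue@1 deps=(None,None) exec_start@1 write@3
I1 mul r3: issue@2 deps=(None,None) exec_start@2 write@5
I2 mul r1: issue@3 deps=(1,1) exec_start@5 write@7
I3 mul r3: issue@4 deps=(1,2) exec_start@7 write@10
I4 mul r1: issue@5 deps=(0,None) exec_start@5 write@8
I5 add r3: issue@6 deps=(4,3) exec_start@10 write@12
I6 mul r4: issue@7 deps=(None,None) exec_start@7 write@9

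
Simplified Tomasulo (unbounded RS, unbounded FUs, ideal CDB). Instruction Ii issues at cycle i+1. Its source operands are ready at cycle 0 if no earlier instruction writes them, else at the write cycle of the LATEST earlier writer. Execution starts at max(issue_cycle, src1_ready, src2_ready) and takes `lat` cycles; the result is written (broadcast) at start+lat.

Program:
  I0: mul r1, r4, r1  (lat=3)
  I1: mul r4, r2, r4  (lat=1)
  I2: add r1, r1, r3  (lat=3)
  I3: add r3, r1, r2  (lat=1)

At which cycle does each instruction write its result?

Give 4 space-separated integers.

Answer: 4 3 7 8

Derivation:
I0 mul r1: issue@1 deps=(None,None) exec_start@1 write@4
I1 mul r4: issue@2 deps=(None,None) exec_start@2 write@3
I2 add r1: issue@3 deps=(0,None) exec_start@4 write@7
I3 add r3: issue@4 deps=(2,None) exec_start@7 write@8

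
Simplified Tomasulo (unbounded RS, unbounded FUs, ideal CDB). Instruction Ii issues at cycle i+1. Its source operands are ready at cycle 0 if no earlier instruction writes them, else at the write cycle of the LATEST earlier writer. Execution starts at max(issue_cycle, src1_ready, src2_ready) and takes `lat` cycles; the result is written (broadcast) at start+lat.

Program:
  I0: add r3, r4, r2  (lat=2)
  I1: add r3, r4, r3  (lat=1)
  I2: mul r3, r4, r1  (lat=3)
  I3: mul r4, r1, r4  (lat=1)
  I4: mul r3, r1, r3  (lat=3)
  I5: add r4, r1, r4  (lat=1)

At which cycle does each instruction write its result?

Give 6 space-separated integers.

Answer: 3 4 6 5 9 7

Derivation:
I0 add r3: issue@1 deps=(None,None) exec_start@1 write@3
I1 add r3: issue@2 deps=(None,0) exec_start@3 write@4
I2 mul r3: issue@3 deps=(None,None) exec_start@3 write@6
I3 mul r4: issue@4 deps=(None,None) exec_start@4 write@5
I4 mul r3: issue@5 deps=(None,2) exec_start@6 write@9
I5 add r4: issue@6 deps=(None,3) exec_start@6 write@7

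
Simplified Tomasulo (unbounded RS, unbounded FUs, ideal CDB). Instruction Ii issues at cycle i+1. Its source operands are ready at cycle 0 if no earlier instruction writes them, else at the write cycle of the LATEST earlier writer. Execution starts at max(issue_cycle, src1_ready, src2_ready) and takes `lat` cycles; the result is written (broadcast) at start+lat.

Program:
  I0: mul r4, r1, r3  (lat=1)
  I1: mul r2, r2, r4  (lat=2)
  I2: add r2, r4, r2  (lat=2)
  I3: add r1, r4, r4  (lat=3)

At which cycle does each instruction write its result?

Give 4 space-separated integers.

Answer: 2 4 6 7

Derivation:
I0 mul r4: issue@1 deps=(None,None) exec_start@1 write@2
I1 mul r2: issue@2 deps=(None,0) exec_start@2 write@4
I2 add r2: issue@3 deps=(0,1) exec_start@4 write@6
I3 add r1: issue@4 deps=(0,0) exec_start@4 write@7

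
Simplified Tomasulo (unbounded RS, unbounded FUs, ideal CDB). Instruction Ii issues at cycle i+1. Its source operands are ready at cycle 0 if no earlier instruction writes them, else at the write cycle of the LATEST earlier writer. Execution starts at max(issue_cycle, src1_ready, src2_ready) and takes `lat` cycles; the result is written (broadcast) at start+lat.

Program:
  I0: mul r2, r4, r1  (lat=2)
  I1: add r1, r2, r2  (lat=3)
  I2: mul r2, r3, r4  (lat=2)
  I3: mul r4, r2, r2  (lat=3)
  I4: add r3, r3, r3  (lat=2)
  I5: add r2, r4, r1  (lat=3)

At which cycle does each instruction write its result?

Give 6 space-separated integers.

I0 mul r2: issue@1 deps=(None,None) exec_start@1 write@3
I1 add r1: issue@2 deps=(0,0) exec_start@3 write@6
I2 mul r2: issue@3 deps=(None,None) exec_start@3 write@5
I3 mul r4: issue@4 deps=(2,2) exec_start@5 write@8
I4 add r3: issue@5 deps=(None,None) exec_start@5 write@7
I5 add r2: issue@6 deps=(3,1) exec_start@8 write@11

Answer: 3 6 5 8 7 11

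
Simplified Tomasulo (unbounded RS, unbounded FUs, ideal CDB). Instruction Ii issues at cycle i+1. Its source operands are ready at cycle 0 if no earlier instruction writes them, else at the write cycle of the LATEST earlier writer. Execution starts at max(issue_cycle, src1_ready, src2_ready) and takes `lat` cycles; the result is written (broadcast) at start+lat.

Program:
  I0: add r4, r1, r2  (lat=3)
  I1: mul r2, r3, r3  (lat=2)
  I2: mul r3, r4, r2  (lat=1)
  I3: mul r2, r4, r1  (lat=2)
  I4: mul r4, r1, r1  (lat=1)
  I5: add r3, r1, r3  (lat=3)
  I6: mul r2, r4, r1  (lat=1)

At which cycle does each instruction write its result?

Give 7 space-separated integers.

Answer: 4 4 5 6 6 9 8

Derivation:
I0 add r4: issue@1 deps=(None,None) exec_start@1 write@4
I1 mul r2: issue@2 deps=(None,None) exec_start@2 write@4
I2 mul r3: issue@3 deps=(0,1) exec_start@4 write@5
I3 mul r2: issue@4 deps=(0,None) exec_start@4 write@6
I4 mul r4: issue@5 deps=(None,None) exec_start@5 write@6
I5 add r3: issue@6 deps=(None,2) exec_start@6 write@9
I6 mul r2: issue@7 deps=(4,None) exec_start@7 write@8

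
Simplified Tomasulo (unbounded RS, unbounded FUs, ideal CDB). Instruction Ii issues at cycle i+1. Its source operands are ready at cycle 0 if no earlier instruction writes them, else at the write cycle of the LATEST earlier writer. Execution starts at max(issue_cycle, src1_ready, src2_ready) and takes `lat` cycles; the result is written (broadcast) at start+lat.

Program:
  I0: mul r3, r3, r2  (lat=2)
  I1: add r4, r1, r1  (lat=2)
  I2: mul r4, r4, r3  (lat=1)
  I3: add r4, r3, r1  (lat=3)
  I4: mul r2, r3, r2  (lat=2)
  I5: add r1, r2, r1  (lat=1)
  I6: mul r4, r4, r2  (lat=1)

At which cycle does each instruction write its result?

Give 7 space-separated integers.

I0 mul r3: issue@1 deps=(None,None) exec_start@1 write@3
I1 add r4: issue@2 deps=(None,None) exec_start@2 write@4
I2 mul r4: issue@3 deps=(1,0) exec_start@4 write@5
I3 add r4: issue@4 deps=(0,None) exec_start@4 write@7
I4 mul r2: issue@5 deps=(0,None) exec_start@5 write@7
I5 add r1: issue@6 deps=(4,None) exec_start@7 write@8
I6 mul r4: issue@7 deps=(3,4) exec_start@7 write@8

Answer: 3 4 5 7 7 8 8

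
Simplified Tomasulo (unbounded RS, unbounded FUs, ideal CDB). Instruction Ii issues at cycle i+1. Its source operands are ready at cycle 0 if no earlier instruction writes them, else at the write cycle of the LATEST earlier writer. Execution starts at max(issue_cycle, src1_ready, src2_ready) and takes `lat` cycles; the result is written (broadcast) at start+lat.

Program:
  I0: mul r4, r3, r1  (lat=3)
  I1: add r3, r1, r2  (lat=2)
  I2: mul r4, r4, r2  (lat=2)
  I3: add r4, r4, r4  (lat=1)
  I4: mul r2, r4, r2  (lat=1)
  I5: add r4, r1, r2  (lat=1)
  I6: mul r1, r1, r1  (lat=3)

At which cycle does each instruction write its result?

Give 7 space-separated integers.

I0 mul r4: issue@1 deps=(None,None) exec_start@1 write@4
I1 add r3: issue@2 deps=(None,None) exec_start@2 write@4
I2 mul r4: issue@3 deps=(0,None) exec_start@4 write@6
I3 add r4: issue@4 deps=(2,2) exec_start@6 write@7
I4 mul r2: issue@5 deps=(3,None) exec_start@7 write@8
I5 add r4: issue@6 deps=(None,4) exec_start@8 write@9
I6 mul r1: issue@7 deps=(None,None) exec_start@7 write@10

Answer: 4 4 6 7 8 9 10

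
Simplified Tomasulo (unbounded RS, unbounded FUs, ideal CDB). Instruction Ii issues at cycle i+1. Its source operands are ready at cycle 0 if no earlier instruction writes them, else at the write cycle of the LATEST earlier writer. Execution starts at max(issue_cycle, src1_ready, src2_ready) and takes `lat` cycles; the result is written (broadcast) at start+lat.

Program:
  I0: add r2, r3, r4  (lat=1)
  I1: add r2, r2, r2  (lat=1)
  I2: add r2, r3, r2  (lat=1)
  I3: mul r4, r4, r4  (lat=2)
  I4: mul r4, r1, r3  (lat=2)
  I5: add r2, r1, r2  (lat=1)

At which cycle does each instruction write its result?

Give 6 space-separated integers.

Answer: 2 3 4 6 7 7

Derivation:
I0 add r2: issue@1 deps=(None,None) exec_start@1 write@2
I1 add r2: issue@2 deps=(0,0) exec_start@2 write@3
I2 add r2: issue@3 deps=(None,1) exec_start@3 write@4
I3 mul r4: issue@4 deps=(None,None) exec_start@4 write@6
I4 mul r4: issue@5 deps=(None,None) exec_start@5 write@7
I5 add r2: issue@6 deps=(None,2) exec_start@6 write@7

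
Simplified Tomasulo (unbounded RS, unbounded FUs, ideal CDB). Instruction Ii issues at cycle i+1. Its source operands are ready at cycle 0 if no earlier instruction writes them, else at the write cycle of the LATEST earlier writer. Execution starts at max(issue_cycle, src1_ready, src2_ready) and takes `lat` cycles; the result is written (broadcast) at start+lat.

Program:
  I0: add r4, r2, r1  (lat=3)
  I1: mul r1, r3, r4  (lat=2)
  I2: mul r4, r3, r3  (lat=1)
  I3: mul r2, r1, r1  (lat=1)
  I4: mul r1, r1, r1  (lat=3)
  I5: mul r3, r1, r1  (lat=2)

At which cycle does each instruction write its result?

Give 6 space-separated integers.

Answer: 4 6 4 7 9 11

Derivation:
I0 add r4: issue@1 deps=(None,None) exec_start@1 write@4
I1 mul r1: issue@2 deps=(None,0) exec_start@4 write@6
I2 mul r4: issue@3 deps=(None,None) exec_start@3 write@4
I3 mul r2: issue@4 deps=(1,1) exec_start@6 write@7
I4 mul r1: issue@5 deps=(1,1) exec_start@6 write@9
I5 mul r3: issue@6 deps=(4,4) exec_start@9 write@11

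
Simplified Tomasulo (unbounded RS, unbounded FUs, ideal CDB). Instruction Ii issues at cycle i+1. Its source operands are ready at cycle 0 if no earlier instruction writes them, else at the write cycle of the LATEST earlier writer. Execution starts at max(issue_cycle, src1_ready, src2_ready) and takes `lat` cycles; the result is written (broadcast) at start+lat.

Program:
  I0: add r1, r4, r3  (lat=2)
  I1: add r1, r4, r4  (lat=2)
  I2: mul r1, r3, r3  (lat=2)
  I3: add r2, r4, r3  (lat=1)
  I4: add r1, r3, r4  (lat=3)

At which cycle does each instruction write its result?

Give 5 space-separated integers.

Answer: 3 4 5 5 8

Derivation:
I0 add r1: issue@1 deps=(None,None) exec_start@1 write@3
I1 add r1: issue@2 deps=(None,None) exec_start@2 write@4
I2 mul r1: issue@3 deps=(None,None) exec_start@3 write@5
I3 add r2: issue@4 deps=(None,None) exec_start@4 write@5
I4 add r1: issue@5 deps=(None,None) exec_start@5 write@8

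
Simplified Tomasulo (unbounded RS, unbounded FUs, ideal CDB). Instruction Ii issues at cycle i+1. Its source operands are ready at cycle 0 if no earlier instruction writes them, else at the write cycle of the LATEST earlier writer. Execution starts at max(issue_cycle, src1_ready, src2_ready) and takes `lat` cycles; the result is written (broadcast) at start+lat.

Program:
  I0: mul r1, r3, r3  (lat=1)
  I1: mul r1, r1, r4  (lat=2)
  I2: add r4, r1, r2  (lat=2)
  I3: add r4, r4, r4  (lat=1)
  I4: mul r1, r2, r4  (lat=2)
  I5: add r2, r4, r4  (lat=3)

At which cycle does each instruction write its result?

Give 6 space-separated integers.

I0 mul r1: issue@1 deps=(None,None) exec_start@1 write@2
I1 mul r1: issue@2 deps=(0,None) exec_start@2 write@4
I2 add r4: issue@3 deps=(1,None) exec_start@4 write@6
I3 add r4: issue@4 deps=(2,2) exec_start@6 write@7
I4 mul r1: issue@5 deps=(None,3) exec_start@7 write@9
I5 add r2: issue@6 deps=(3,3) exec_start@7 write@10

Answer: 2 4 6 7 9 10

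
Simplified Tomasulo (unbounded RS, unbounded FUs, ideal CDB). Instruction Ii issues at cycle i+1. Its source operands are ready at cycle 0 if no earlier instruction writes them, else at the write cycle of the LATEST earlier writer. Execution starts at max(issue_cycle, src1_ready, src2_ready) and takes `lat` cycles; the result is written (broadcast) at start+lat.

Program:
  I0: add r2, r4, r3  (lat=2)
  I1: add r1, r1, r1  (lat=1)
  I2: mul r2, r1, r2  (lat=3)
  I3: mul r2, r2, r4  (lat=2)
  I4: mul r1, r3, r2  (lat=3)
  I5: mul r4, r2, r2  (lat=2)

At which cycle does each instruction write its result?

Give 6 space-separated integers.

Answer: 3 3 6 8 11 10

Derivation:
I0 add r2: issue@1 deps=(None,None) exec_start@1 write@3
I1 add r1: issue@2 deps=(None,None) exec_start@2 write@3
I2 mul r2: issue@3 deps=(1,0) exec_start@3 write@6
I3 mul r2: issue@4 deps=(2,None) exec_start@6 write@8
I4 mul r1: issue@5 deps=(None,3) exec_start@8 write@11
I5 mul r4: issue@6 deps=(3,3) exec_start@8 write@10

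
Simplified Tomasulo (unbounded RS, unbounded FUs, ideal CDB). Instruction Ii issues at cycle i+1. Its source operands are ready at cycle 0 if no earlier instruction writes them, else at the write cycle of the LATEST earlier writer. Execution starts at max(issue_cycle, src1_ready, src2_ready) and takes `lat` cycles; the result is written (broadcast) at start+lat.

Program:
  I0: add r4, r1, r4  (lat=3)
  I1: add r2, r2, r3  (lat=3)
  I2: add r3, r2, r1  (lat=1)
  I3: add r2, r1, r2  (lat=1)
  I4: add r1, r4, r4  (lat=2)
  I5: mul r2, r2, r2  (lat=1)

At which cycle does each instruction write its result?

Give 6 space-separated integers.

I0 add r4: issue@1 deps=(None,None) exec_start@1 write@4
I1 add r2: issue@2 deps=(None,None) exec_start@2 write@5
I2 add r3: issue@3 deps=(1,None) exec_start@5 write@6
I3 add r2: issue@4 deps=(None,1) exec_start@5 write@6
I4 add r1: issue@5 deps=(0,0) exec_start@5 write@7
I5 mul r2: issue@6 deps=(3,3) exec_start@6 write@7

Answer: 4 5 6 6 7 7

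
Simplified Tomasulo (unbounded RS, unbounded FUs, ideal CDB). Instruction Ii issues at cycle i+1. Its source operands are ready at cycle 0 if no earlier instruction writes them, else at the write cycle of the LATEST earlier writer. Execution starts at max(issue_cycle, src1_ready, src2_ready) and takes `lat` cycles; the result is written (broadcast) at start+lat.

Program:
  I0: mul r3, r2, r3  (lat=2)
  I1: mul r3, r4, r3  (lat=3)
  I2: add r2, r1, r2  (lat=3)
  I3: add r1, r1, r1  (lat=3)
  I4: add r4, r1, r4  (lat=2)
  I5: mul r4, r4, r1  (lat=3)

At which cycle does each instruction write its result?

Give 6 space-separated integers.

Answer: 3 6 6 7 9 12

Derivation:
I0 mul r3: issue@1 deps=(None,None) exec_start@1 write@3
I1 mul r3: issue@2 deps=(None,0) exec_start@3 write@6
I2 add r2: issue@3 deps=(None,None) exec_start@3 write@6
I3 add r1: issue@4 deps=(None,None) exec_start@4 write@7
I4 add r4: issue@5 deps=(3,None) exec_start@7 write@9
I5 mul r4: issue@6 deps=(4,3) exec_start@9 write@12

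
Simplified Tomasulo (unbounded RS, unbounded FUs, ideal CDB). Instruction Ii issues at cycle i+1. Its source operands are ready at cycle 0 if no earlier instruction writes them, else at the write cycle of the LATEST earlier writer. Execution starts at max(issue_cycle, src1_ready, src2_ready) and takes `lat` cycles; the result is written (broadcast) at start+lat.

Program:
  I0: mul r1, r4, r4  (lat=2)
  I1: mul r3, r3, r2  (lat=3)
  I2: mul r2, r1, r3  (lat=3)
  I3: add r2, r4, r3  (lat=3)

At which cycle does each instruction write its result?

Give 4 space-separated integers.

Answer: 3 5 8 8

Derivation:
I0 mul r1: issue@1 deps=(None,None) exec_start@1 write@3
I1 mul r3: issue@2 deps=(None,None) exec_start@2 write@5
I2 mul r2: issue@3 deps=(0,1) exec_start@5 write@8
I3 add r2: issue@4 deps=(None,1) exec_start@5 write@8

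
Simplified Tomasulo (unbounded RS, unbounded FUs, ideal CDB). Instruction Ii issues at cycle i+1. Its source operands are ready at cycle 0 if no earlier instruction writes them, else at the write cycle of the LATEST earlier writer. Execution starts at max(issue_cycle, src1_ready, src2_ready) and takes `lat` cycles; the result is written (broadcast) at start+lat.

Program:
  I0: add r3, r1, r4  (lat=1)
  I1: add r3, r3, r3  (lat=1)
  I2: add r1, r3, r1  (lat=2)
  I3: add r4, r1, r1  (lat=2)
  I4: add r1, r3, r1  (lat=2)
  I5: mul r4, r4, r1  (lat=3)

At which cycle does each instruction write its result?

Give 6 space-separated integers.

Answer: 2 3 5 7 7 10

Derivation:
I0 add r3: issue@1 deps=(None,None) exec_start@1 write@2
I1 add r3: issue@2 deps=(0,0) exec_start@2 write@3
I2 add r1: issue@3 deps=(1,None) exec_start@3 write@5
I3 add r4: issue@4 deps=(2,2) exec_start@5 write@7
I4 add r1: issue@5 deps=(1,2) exec_start@5 write@7
I5 mul r4: issue@6 deps=(3,4) exec_start@7 write@10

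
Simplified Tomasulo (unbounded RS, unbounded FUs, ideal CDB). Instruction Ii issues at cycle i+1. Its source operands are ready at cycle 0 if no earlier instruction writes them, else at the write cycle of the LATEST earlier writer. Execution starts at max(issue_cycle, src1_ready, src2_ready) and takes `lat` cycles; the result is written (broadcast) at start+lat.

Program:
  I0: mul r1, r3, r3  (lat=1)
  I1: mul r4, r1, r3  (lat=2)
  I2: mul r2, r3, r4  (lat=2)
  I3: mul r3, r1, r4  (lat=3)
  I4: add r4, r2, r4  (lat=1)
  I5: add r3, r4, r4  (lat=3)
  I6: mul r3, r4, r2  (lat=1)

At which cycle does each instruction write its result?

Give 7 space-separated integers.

I0 mul r1: issue@1 deps=(None,None) exec_start@1 write@2
I1 mul r4: issue@2 deps=(0,None) exec_start@2 write@4
I2 mul r2: issue@3 deps=(None,1) exec_start@4 write@6
I3 mul r3: issue@4 deps=(0,1) exec_start@4 write@7
I4 add r4: issue@5 deps=(2,1) exec_start@6 write@7
I5 add r3: issue@6 deps=(4,4) exec_start@7 write@10
I6 mul r3: issue@7 deps=(4,2) exec_start@7 write@8

Answer: 2 4 6 7 7 10 8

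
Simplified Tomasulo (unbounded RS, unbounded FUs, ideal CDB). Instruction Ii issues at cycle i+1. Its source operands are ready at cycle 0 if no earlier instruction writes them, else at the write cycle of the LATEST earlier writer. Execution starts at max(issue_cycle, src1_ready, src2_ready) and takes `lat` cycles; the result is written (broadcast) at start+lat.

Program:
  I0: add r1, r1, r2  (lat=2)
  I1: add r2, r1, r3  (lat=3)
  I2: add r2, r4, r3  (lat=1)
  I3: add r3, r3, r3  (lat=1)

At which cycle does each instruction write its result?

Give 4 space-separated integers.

Answer: 3 6 4 5

Derivation:
I0 add r1: issue@1 deps=(None,None) exec_start@1 write@3
I1 add r2: issue@2 deps=(0,None) exec_start@3 write@6
I2 add r2: issue@3 deps=(None,None) exec_start@3 write@4
I3 add r3: issue@4 deps=(None,None) exec_start@4 write@5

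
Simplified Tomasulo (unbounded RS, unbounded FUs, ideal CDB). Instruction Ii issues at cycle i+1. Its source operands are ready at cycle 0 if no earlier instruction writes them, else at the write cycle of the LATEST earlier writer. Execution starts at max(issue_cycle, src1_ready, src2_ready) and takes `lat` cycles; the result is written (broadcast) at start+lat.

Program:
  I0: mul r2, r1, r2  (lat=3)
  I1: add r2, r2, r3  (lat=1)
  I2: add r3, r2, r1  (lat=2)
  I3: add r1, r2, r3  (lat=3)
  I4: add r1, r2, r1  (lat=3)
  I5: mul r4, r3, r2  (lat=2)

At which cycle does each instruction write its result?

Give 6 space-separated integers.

Answer: 4 5 7 10 13 9

Derivation:
I0 mul r2: issue@1 deps=(None,None) exec_start@1 write@4
I1 add r2: issue@2 deps=(0,None) exec_start@4 write@5
I2 add r3: issue@3 deps=(1,None) exec_start@5 write@7
I3 add r1: issue@4 deps=(1,2) exec_start@7 write@10
I4 add r1: issue@5 deps=(1,3) exec_start@10 write@13
I5 mul r4: issue@6 deps=(2,1) exec_start@7 write@9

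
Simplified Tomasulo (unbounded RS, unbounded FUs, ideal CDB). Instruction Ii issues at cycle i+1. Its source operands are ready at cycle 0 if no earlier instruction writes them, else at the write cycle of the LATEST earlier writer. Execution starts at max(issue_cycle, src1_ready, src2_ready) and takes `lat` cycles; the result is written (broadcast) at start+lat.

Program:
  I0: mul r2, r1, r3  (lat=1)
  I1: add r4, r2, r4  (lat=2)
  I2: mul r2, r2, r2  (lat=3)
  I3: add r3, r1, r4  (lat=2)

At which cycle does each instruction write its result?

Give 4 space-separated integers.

Answer: 2 4 6 6

Derivation:
I0 mul r2: issue@1 deps=(None,None) exec_start@1 write@2
I1 add r4: issue@2 deps=(0,None) exec_start@2 write@4
I2 mul r2: issue@3 deps=(0,0) exec_start@3 write@6
I3 add r3: issue@4 deps=(None,1) exec_start@4 write@6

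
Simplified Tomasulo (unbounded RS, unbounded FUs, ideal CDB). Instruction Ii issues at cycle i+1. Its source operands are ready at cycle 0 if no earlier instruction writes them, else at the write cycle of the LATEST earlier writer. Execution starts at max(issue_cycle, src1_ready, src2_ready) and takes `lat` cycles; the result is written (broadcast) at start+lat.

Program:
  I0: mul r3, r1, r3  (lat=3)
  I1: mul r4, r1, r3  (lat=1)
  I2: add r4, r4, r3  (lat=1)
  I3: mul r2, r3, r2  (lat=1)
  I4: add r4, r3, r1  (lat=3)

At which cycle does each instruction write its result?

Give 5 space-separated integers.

Answer: 4 5 6 5 8

Derivation:
I0 mul r3: issue@1 deps=(None,None) exec_start@1 write@4
I1 mul r4: issue@2 deps=(None,0) exec_start@4 write@5
I2 add r4: issue@3 deps=(1,0) exec_start@5 write@6
I3 mul r2: issue@4 deps=(0,None) exec_start@4 write@5
I4 add r4: issue@5 deps=(0,None) exec_start@5 write@8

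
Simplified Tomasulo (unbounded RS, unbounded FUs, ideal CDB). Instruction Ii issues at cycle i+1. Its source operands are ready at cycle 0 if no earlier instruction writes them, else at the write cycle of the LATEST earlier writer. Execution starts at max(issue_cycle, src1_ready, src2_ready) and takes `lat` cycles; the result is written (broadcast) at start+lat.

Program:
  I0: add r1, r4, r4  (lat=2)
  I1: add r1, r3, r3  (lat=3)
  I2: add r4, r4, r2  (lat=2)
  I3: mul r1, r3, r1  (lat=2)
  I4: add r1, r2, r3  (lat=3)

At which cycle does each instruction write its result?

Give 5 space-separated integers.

I0 add r1: issue@1 deps=(None,None) exec_start@1 write@3
I1 add r1: issue@2 deps=(None,None) exec_start@2 write@5
I2 add r4: issue@3 deps=(None,None) exec_start@3 write@5
I3 mul r1: issue@4 deps=(None,1) exec_start@5 write@7
I4 add r1: issue@5 deps=(None,None) exec_start@5 write@8

Answer: 3 5 5 7 8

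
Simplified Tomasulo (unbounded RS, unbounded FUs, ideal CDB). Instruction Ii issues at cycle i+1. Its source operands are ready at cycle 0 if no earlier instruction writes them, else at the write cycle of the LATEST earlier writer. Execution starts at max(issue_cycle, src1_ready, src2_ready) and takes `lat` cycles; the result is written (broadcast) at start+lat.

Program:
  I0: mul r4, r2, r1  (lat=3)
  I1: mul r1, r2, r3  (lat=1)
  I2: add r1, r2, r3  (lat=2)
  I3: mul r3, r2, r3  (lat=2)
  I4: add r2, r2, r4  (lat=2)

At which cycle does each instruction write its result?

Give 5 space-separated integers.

I0 mul r4: issue@1 deps=(None,None) exec_start@1 write@4
I1 mul r1: issue@2 deps=(None,None) exec_start@2 write@3
I2 add r1: issue@3 deps=(None,None) exec_start@3 write@5
I3 mul r3: issue@4 deps=(None,None) exec_start@4 write@6
I4 add r2: issue@5 deps=(None,0) exec_start@5 write@7

Answer: 4 3 5 6 7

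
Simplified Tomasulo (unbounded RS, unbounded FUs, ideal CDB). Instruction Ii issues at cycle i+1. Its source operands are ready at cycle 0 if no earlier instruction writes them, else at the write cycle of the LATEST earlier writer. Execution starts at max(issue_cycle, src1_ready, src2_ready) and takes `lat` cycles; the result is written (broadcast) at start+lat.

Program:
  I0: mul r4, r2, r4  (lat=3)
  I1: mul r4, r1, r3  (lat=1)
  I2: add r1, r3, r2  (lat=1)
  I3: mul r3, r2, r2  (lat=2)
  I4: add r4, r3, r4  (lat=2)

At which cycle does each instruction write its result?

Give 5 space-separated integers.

I0 mul r4: issue@1 deps=(None,None) exec_start@1 write@4
I1 mul r4: issue@2 deps=(None,None) exec_start@2 write@3
I2 add r1: issue@3 deps=(None,None) exec_start@3 write@4
I3 mul r3: issue@4 deps=(None,None) exec_start@4 write@6
I4 add r4: issue@5 deps=(3,1) exec_start@6 write@8

Answer: 4 3 4 6 8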